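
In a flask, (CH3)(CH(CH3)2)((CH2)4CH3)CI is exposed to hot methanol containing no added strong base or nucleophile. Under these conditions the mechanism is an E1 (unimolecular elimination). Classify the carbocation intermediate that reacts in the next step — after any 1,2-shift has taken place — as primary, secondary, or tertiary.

tertiary

Step 1: Unassisted departure of I⁻ (taking the C–I bonding pair) generates a tertiary carbocation.
No single 1,2-shift to an adjacent carbon would give a more-substituted cation, so no rearrangement occurs.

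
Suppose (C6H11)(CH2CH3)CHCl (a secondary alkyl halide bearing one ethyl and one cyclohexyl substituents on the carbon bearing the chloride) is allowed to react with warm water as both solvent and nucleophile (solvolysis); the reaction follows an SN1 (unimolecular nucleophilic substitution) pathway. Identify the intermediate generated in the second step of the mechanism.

Step 1: The C–Cl bond breaks with both electrons going to the chloride; Cl⁻ leaves and a secondary carbocation remains.
Step 2: A 1,2-hydride shift from the adjacent cyclohexyl carbon moves the positive charge from the secondary centre to an adjacent carbon, generating a more stable tertiary carbocation.
After step 2 the species present is a tertiary carbocation.

tertiary carbocation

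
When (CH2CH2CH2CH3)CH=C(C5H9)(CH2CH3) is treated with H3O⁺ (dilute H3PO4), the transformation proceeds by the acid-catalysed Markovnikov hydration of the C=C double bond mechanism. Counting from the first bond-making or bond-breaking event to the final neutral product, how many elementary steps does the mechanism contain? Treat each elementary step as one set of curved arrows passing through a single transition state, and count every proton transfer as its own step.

3

Step 1: Electrophilic addition begins with the π(C=C) electrons forming a bond to the proton of H3O⁺. Following Markovnikov's rule, the resulting cation is tertiary. H2O is released.
(No 1,2-shift: no single shift to an adjacent carbon would give a more stable cation.)
Step 2: Water acts as the nucleophile: an oxygen lone pair bonds to the cationic carbon, giving an oxonium-ion intermediate.
Step 3: H2O removes a proton from the oxonium oxygen, regenerating H3O⁺ and giving the neutral alcohol.
Total: 3 elementary steps.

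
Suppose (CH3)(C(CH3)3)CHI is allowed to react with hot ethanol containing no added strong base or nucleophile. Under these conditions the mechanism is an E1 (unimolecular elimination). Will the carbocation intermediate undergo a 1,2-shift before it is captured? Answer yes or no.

yes

The first-formed carbocation is secondary.
The adjacent tert-butyl carbon has no hydrogen but bears methyl groups; migration of one methyl with its bonding pair (a 1,2-methyl shift) places the charge on a tertiary centre.
Tertiary is more stable than secondary, so the shift occurs.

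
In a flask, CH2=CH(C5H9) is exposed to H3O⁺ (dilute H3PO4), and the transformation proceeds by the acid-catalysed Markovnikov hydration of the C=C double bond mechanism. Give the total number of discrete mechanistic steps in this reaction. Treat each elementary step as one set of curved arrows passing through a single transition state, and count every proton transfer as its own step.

4

Step 1: The π electrons of the C=C bond attack a proton of H3O⁺; Markovnikov addition places the new C–H on the less-substituted alkene carbon, so the positive charge ends up on the more-substituted carbon — a secondary carbocation. H2O is released.
Step 2: A 1,2-hydride shift from the adjacent cyclopentyl carbon moves the positive charge from the secondary centre to an adjacent carbon, generating a more stable tertiary carbocation.
Step 3: A lone pair on the oxygen of H2O attacks the carbocation, forming a C–O bond and an oxonium ion (a protonated alcohol).
Step 4: H2O removes a proton from the oxonium oxygen, regenerating H3O⁺ and giving the neutral alcohol.
Total: 4 elementary steps.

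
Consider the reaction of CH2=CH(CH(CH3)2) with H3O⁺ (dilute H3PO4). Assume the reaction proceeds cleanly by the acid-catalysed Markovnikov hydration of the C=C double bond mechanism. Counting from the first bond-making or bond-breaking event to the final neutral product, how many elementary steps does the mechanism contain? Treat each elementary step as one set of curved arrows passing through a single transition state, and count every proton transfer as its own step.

Step 1: Electrophilic addition begins with the π(C=C) electrons forming a bond to the proton of H3O⁺. Following Markovnikov's rule, the resulting cation is secondary. H2O is released.
Step 2: A 1,2-hydride shift from the adjacent isopropyl carbon moves the positive charge from the secondary centre to an adjacent carbon, generating a more stable tertiary carbocation.
Step 3: Nucleophilic capture of the cation by H2O produces the protonated alcohol (an oxonium ion).
Step 4: H2O removes a proton from the oxonium oxygen, regenerating H3O⁺ and giving the neutral alcohol.
Total: 4 elementary steps.

4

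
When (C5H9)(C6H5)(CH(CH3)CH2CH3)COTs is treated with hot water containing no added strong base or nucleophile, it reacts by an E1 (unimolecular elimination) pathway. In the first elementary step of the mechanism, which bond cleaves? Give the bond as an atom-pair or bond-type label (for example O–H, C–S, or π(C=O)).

Step 1: The C–O bond breaks with both electrons going to the tosylate; TsO⁻ leaves and a tertiary carbocation remains.
The bond broken in this step is the C–O bond.

C–O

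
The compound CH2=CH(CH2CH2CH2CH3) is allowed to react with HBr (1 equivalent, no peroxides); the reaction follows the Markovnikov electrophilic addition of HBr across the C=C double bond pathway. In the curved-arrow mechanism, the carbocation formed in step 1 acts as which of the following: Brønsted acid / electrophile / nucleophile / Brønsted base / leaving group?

electrophile

Step 2: The Br⁻ anion donates a lone pair to the carbocation, forming the new C–Br σ-bond and giving the neutral alkyl halide.
The carbocation formed in step 1 accepts an electron pair into an empty or π* orbital — it is the electrophile.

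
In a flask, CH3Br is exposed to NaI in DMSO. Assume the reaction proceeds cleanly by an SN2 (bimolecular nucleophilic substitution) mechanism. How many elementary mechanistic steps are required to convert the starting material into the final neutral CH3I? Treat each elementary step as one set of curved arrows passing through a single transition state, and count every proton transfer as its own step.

1

Step 1: The iodide nucleophile donates a lone pair from I to the α-carbon in a backside attack; simultaneously the C–Br σ-bond breaks and both of its electrons leave with Br⁻. One concerted step with inversion of configuration.
Total: 1 elementary step.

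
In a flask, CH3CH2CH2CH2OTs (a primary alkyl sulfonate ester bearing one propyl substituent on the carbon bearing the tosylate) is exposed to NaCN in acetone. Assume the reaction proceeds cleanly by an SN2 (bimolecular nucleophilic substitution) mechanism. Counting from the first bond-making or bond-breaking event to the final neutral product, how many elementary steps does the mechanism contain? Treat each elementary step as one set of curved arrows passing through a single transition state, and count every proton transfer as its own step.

1

Step 1: CN⁻ attacks the back face of the α-carbon while TsO⁻ departs with the C–O bonding pair — a single concerted displacement through a pentacoordinate transition state.
Total: 1 elementary step.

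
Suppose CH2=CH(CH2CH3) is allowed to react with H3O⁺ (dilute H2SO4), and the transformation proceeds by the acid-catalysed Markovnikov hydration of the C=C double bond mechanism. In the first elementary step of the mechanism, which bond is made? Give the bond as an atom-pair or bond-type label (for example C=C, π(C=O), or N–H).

Step 1: Electrophilic addition begins with the π(C=C) electrons forming a bond to the proton of H3O⁺. Following Markovnikov's rule, the resulting cation is secondary. H2O is released.
The bond formed in this step is the C–H bond.

C–H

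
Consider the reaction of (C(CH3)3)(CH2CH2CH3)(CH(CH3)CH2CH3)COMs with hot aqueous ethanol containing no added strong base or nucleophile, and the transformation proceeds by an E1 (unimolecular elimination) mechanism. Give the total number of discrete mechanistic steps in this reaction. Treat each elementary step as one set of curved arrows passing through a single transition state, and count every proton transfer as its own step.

Step 1: Unassisted departure of MsO⁻ (taking the C–O bonding pair) generates a tertiary carbocation.
(No 1,2-shift: no single shift to an adjacent carbon would give a more stable cation.)
Step 2: A water (or ethanol) molecule (solvent) deprotonates a β-carbon; as the C–H bond breaks, those electrons form the new alkene π bond.
Total: 2 elementary steps.

2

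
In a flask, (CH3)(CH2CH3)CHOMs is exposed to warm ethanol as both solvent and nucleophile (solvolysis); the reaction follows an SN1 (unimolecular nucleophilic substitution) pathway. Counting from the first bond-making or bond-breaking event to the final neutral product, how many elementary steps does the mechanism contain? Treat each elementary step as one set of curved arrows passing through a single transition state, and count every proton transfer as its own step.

Step 1: The C–O bond breaks with both electrons going to the mesylate; MsO⁻ leaves and a secondary carbocation remains.
(No 1,2-shift: no single shift to an adjacent carbon would give a more stable cation.)
Step 2: A lone pair on the oxygen of CH3CH2OH attacks the carbocation, forming a new C–O σ-bond and an oxonium ion.
Step 3: A second solvent molecule removes the proton on oxygen, giving the neutral ether product.
Total: 3 elementary steps.

3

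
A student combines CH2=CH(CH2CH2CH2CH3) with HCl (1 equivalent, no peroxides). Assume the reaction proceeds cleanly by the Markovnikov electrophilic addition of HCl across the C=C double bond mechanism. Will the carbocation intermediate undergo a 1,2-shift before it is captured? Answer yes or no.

no

The first-formed carbocation is secondary.
No single 1,2-shift to an adjacent carbon would produce a more-substituted cation than the one already present, so no rearrangement occurs.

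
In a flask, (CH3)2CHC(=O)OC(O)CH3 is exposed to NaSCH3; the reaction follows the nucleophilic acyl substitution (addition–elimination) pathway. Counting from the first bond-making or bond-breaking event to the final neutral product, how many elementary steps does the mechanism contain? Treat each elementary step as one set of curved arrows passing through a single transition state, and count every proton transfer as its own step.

2

Step 1: Nucleophilic addition of CH3S⁻ to the acyl carbon breaks the π(C=O) bond and yields a tetrahedral, anionic intermediate.
Step 2: Elimination step: re-formation of the carbonyl π bond drives out CH3CO2⁻, giving the new acyl compound.
Total: 2 elementary steps.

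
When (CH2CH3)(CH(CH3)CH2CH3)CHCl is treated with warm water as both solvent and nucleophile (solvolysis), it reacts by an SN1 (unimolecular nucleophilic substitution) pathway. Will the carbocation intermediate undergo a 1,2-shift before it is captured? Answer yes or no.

yes

The first-formed carbocation is secondary.
The adjacent sec-butyl carbon already bears 2 other carbon substituents and has a hydrogen to migrate; after a 1,2-hydride shift from that carbon the positive charge sits on a tertiary centre.
Tertiary is more stable than secondary, so the shift occurs.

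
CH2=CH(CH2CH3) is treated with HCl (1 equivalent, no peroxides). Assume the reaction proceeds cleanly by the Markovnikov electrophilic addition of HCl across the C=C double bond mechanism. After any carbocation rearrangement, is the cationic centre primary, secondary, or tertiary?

Step 1: The π electrons of the C=C bond attack a proton of HCl; Markovnikov addition places the new C–H on the less-substituted alkene carbon, so the positive charge ends up on the more-substituted carbon — a secondary carbocation. The H–Cl bond breaks heterolytically, releasing Cl⁻.
No single 1,2-shift to an adjacent carbon would give a more-substituted cation, so no rearrangement occurs.

secondary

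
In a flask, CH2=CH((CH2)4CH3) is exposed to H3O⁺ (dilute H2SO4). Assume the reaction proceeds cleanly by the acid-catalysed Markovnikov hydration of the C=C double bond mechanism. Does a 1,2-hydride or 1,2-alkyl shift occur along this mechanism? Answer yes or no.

The first-formed carbocation is secondary.
No single 1,2-shift to an adjacent carbon would produce a more-substituted cation than the one already present, so no rearrangement occurs.

no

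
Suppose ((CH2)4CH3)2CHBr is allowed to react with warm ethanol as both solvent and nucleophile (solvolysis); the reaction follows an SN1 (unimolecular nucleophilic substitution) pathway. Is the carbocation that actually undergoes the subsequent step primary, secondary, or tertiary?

secondary

Step 1: Rate-determining heterolysis of the C–Br bond gives Br⁻ and a secondary carbocation.
No single 1,2-shift to an adjacent carbon would give a more-substituted cation, so no rearrangement occurs.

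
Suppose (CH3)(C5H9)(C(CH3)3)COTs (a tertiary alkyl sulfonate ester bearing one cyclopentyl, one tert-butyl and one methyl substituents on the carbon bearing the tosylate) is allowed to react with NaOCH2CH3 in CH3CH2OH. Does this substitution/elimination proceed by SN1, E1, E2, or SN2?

E2

Conditions: a strong base with a tertiary substrate bearing a β-hydrogen.
These conditions are the textbook signature of the E2 pathway.
A strong (often hindered) base removes a β-H in concert with loss of the leaving group — bimolecular elimination.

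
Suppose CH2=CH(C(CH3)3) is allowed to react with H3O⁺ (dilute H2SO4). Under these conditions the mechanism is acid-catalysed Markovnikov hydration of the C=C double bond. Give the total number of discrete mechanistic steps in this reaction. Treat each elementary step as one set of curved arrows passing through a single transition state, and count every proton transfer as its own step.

4

Step 1: The π electrons of the C=C bond attack a proton of H3O⁺; Markovnikov addition places the new C–H on the less-substituted alkene carbon, so the positive charge ends up on the more-substituted carbon — a secondary carbocation. H2O is released.
Step 2: A methyl group with its bonding pair migrates from the adjacent tert-butyl carbon to the cationic centre — a 1,2-methyl shift — upgrading the secondary cation to a tertiary one.
Step 3: Water acts as the nucleophile: an oxygen lone pair bonds to the cationic carbon, giving an oxonium-ion intermediate.
Step 4: Proton transfer from the O–H of the oxonium ion to H2O completes the catalytic cycle and yields the alcohol.
Total: 4 elementary steps.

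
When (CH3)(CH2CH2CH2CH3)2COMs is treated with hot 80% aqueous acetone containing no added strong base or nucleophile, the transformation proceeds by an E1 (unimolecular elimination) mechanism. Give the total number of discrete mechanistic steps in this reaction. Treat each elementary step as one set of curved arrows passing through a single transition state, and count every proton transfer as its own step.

Step 1: Rate-determining heterolysis of the C–O bond gives MsO⁻ and a tertiary carbocation.
(No 1,2-shift: no single shift to an adjacent carbon would give a more stable cation.)
Step 2: A weak base (a water molecule from the solvent) removes a proton from a carbon adjacent to the cationic centre; the electrons of that C–H bond become the new π(C=C) bond, giving the alkene.
Total: 2 elementary steps.

2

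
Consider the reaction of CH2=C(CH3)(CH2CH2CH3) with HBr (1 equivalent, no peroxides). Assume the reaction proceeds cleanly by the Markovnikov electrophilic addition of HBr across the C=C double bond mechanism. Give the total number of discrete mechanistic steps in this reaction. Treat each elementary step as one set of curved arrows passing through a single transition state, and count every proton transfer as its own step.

Step 1: The π electrons of the C=C bond attack a proton of HBr; Markovnikov addition places the new C–H on the less-substituted alkene carbon, so the positive charge ends up on the more-substituted carbon — a tertiary carbocation. The H–Br bond breaks heterolytically, releasing Br⁻.
(No 1,2-shift: no single shift to an adjacent carbon would give a more stable cation.)
Step 2: The Br⁻ anion donates a lone pair to the carbocation, forming the new C–Br σ-bond and giving the neutral alkyl halide.
Total: 2 elementary steps.

2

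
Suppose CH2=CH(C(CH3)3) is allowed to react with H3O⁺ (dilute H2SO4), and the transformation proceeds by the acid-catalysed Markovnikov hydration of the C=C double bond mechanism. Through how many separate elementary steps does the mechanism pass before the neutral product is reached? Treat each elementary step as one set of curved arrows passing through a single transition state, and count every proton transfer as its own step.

4

Step 1: Protonation of the alkene by H3O⁺: the π bond acts as the nucleophile and picks up H⁺, giving the more stable (Markovnikov) secondary carbocation. H2O is released.
Step 2: Carbocation rearrangement: a 1,2-methyl shift from the adjacent tert-butyl carbon converts the initially-formed secondary cation into the more stable tertiary cation.
Step 3: A lone pair on the oxygen of H2O attacks the carbocation, forming a C–O bond and an oxonium ion (a protonated alcohol).
Step 4: Deprotonation of the oxonium ion by a water molecule delivers the neutral alcohol and regenerates the acid catalyst.
Total: 4 elementary steps.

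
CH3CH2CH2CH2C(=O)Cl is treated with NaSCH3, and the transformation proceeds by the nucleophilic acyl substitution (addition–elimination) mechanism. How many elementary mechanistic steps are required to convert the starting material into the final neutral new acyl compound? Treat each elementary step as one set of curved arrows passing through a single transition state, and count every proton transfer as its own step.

2

Step 1: CH3S⁻ adds to the carbonyl carbon; the C=O π electrons shift onto oxygen and a tetrahedral alkoxide intermediate forms.
Step 2: An oxygen lone pair re-forms the C=O π bond as the C–Cl σ-bond breaks; Cl⁻ is expelled.
Total: 2 elementary steps.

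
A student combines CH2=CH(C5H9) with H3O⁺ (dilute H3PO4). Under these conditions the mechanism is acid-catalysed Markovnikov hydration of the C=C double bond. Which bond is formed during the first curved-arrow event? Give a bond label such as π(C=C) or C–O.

Step 1: Protonation of the alkene by H3O⁺: the π bond acts as the nucleophile and picks up H⁺, giving the more stable (Markovnikov) secondary carbocation. H2O is released.
The bond formed in this step is the C–H bond.

C–H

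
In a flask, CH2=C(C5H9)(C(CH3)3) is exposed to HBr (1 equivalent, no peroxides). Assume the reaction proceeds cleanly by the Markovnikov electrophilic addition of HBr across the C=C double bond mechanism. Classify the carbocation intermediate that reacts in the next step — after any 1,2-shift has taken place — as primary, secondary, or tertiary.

tertiary

Step 1: Electrophilic addition begins with the π(C=C) electrons forming a bond to the proton of HBr. Following Markovnikov's rule, the resulting cation is tertiary. The H–Br bond breaks heterolytically, releasing Br⁻.
No single 1,2-shift to an adjacent carbon would give a more-substituted cation, so no rearrangement occurs.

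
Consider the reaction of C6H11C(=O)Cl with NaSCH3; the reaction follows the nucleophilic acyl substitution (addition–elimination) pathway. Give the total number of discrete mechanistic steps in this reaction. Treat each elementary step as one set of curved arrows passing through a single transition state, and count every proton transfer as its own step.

Step 1: A lone pair on the S of CH3S⁻ attacks the electrophilic acyl carbon; the π(C=O) electrons move onto oxygen, giving a tetrahedral intermediate.
Step 2: An oxygen lone pair re-forms the C=O π bond as the C–Cl σ-bond breaks; Cl⁻ is expelled.
Total: 2 elementary steps.

2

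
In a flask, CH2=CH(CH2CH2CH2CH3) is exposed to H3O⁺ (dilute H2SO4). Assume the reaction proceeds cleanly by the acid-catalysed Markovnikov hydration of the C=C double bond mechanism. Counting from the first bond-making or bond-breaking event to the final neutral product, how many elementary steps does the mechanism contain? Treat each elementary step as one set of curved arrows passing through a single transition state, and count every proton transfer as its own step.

3

Step 1: Protonation of the alkene by H3O⁺: the π bond acts as the nucleophile and picks up H⁺, giving the more stable (Markovnikov) secondary carbocation. H2O is released.
(No 1,2-shift: no single shift to an adjacent carbon would give a more stable cation.)
Step 2: Nucleophilic capture of the cation by H2O produces the protonated alcohol (an oxonium ion).
Step 3: Proton transfer from the O–H of the oxonium ion to H2O completes the catalytic cycle and yields the alcohol.
Total: 3 elementary steps.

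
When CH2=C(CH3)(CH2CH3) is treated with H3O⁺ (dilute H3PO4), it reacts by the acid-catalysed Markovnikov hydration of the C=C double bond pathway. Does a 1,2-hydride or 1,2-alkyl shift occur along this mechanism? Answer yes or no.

The first-formed carbocation is tertiary.
No single 1,2-shift to an adjacent carbon would produce a more-substituted cation than the one already present, so no rearrangement occurs.

no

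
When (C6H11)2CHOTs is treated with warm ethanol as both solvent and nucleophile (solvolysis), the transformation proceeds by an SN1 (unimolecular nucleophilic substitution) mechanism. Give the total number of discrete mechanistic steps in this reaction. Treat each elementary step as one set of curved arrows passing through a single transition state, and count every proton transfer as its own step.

Step 1: Unassisted departure of TsO⁻ (taking the C–O bonding pair) generates a secondary carbocation.
Step 2: A hydride (H with its bonding pair) migrates from the adjacent cyclohexyl carbon to the cationic centre — a 1,2-hydride shift — upgrading the secondary cation to a tertiary one.
Step 3: CH3CH2OH donates an oxygen lone pair into the empty p orbital of the cation, giving a protonated ether (an oxonium ion).
Step 4: Deprotonation of the oxonium oxygen by solvent ethanol yields the neutral ether.
Total: 4 elementary steps.

4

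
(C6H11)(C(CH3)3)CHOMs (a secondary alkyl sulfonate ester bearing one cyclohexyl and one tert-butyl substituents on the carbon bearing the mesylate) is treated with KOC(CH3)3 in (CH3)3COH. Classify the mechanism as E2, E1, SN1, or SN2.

Conditions: a strong/bulky base with a secondary substrate bearing a β-hydrogen.
These conditions are the textbook signature of the E2 pathway.
A strong (often hindered) base removes a β-H in concert with loss of the leaving group — bimolecular elimination.

E2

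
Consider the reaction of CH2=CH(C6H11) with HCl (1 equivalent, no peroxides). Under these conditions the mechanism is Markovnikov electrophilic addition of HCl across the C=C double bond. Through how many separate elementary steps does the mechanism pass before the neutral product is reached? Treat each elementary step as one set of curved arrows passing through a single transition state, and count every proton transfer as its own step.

Step 1: Protonation of the alkene by HCl: the π bond acts as the nucleophile and picks up H⁺, giving the more stable (Markovnikov) secondary carbocation. The H–Cl bond breaks heterolytically, releasing Cl⁻.
Step 2: A hydride (H with its bonding pair) migrates from the adjacent cyclohexyl carbon to the cationic centre — a 1,2-hydride shift — upgrading the secondary cation to a tertiary one.
Step 3: The Cl⁻ anion donates a lone pair to the carbocation, forming the new C–Cl σ-bond and giving the neutral alkyl halide.
Total: 3 elementary steps.

3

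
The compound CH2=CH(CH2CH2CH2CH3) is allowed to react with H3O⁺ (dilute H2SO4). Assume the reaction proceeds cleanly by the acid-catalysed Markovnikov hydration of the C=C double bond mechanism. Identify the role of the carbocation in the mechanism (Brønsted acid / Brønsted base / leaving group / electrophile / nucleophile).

Step 2: Nucleophilic capture of the cation by H2O produces the protonated alcohol (an oxonium ion).
The carbocation accepts an electron pair into an empty or π* orbital — it is the electrophile.

electrophile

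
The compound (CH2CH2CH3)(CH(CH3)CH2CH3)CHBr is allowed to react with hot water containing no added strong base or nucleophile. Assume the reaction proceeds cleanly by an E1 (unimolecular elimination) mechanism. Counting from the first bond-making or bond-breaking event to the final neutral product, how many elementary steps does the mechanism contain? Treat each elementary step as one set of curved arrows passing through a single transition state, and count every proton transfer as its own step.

3

Step 1: The C–Br bond breaks with both electrons going to the bromide; Br⁻ leaves and a secondary carbocation remains.
Step 2: A hydride (H with its bonding pair) migrates from the adjacent sec-butyl carbon to the cationic centre — a 1,2-hydride shift — upgrading the secondary cation to a tertiary one.
Step 3: A weak base (a water molecule from the solvent) removes a proton from a carbon adjacent to the cationic centre; the electrons of that C–H bond become the new π(C=C) bond, giving the alkene.
Total: 3 elementary steps.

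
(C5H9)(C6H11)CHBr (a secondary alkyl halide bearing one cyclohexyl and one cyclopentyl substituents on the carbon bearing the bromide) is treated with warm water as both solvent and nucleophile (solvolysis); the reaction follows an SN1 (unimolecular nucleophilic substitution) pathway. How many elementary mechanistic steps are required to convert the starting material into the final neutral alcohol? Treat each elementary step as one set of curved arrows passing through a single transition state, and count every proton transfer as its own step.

Step 1: Ionisation: the C–Br σ-bond cleaves heterolytically; both bonding electrons depart with Br⁻, leaving a secondary carbocation at the α-carbon.
Step 2: A hydride (H with its bonding pair) migrates from the adjacent cyclohexyl carbon to the cationic centre — a 1,2-hydride shift — upgrading the secondary cation to a tertiary one.
Step 3: H2O donates an oxygen lone pair into the empty p orbital of the cation, giving a protonated alcohol (an oxonium ion).
Step 4: Proton transfer from the O–H of the oxonium ion to a solvent molecule delivers the neutral alcohol.
Total: 4 elementary steps.

4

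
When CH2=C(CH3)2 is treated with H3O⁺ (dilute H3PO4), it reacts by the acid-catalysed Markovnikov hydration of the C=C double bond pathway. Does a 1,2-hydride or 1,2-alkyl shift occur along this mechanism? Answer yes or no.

no

The first-formed carbocation is tertiary.
No single 1,2-shift to an adjacent carbon would produce a more-substituted cation than the one already present, so no rearrangement occurs.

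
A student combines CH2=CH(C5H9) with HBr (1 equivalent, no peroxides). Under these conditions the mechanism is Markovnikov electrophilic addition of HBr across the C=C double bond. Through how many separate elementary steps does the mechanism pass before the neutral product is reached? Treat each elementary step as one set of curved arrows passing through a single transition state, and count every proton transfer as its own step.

Step 1: Protonation of the alkene by HBr: the π bond acts as the nucleophile and picks up H⁺, giving the more stable (Markovnikov) secondary carbocation. The H–Br bond breaks heterolytically, releasing Br⁻.
Step 2: Carbocation rearrangement: a 1,2-hydride shift from the adjacent cyclopentyl carbon converts the initially-formed secondary cation into the more stable tertiary cation.
Step 3: Br⁻ captures the cation: a lone pair on Br⁻ fills the empty p orbital, producing the alkyl halide product.
Total: 3 elementary steps.

3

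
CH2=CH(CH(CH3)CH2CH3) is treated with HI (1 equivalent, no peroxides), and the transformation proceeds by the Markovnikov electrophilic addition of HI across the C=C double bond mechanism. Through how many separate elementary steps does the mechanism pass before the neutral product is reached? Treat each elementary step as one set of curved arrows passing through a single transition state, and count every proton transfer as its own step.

Step 1: Electrophilic addition begins with the π(C=C) electrons forming a bond to the proton of HI. Following Markovnikov's rule, the resulting cation is secondary. The H–I bond breaks heterolytically, releasing I⁻.
Step 2: A hydride (H with its bonding pair) migrates from the adjacent sec-butyl carbon to the cationic centre — a 1,2-hydride shift — upgrading the secondary cation to a tertiary one.
Step 3: I⁻ captures the cation: a lone pair on I⁻ fills the empty p orbital, producing the alkyl halide product.
Total: 3 elementary steps.

3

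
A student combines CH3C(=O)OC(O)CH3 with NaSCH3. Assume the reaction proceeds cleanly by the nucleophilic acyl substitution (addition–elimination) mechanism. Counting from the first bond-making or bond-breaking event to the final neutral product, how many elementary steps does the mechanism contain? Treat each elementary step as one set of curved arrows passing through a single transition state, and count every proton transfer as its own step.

2

Step 1: A lone pair on the S of CH3S⁻ attacks the electrophilic acyl carbon; the π(C=O) electrons move onto oxygen, giving a tetrahedral intermediate.
Step 2: Collapse of the tetrahedral intermediate: the alkoxide oxygen pushes its lone pair back to re-form C=O while CH3CO2⁻ leaves.
Total: 2 elementary steps.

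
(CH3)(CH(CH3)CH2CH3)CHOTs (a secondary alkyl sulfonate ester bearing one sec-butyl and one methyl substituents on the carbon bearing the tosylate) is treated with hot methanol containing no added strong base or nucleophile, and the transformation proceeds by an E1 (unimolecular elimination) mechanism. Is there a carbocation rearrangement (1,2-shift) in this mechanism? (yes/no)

The first-formed carbocation is secondary.
The adjacent sec-butyl carbon already bears 2 other carbon substituents and has a hydrogen to migrate; after a 1,2-hydride shift from that carbon the positive charge sits on a tertiary centre.
Tertiary is more stable than secondary, so the shift occurs.

yes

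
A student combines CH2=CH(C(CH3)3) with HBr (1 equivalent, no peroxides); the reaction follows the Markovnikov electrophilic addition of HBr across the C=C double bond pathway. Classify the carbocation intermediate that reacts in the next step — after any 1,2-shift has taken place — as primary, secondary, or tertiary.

Step 1: The π electrons of the C=C bond attack a proton of HBr; Markovnikov addition places the new C–H on the less-substituted alkene carbon, so the positive charge ends up on the more-substituted carbon — a secondary carbocation. The H–Br bond breaks heterolytically, releasing Br⁻.
Step 2: A 1,2-methyl shift from the adjacent tert-butyl carbon moves the positive charge from the secondary centre to an adjacent carbon, generating a more stable tertiary carbocation.
The cation rearranges from secondary to tertiary via a 1,2-methyl shift from the adjacent tert-butyl carbon; the tertiary cation is what reacts next.

tertiary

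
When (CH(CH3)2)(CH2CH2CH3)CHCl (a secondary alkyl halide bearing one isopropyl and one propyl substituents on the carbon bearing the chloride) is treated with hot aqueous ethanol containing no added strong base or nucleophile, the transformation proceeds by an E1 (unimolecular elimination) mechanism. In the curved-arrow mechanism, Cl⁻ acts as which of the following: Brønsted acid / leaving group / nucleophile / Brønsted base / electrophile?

leaving group

Step 1: Ionisation: the C–Cl σ-bond cleaves heterolytically; both bonding electrons depart with Cl⁻, leaving a secondary carbocation at the α-carbon.
Cl⁻ departs with both electrons of the breaking σ-bond — that is the definition of a leaving group.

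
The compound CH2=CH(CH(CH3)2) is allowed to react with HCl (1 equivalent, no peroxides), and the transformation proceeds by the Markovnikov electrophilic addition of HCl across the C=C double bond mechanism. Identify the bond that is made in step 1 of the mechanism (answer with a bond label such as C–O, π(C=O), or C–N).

C–H

Step 1: The π electrons of the C=C bond attack a proton of HCl; Markovnikov addition places the new C–H on the less-substituted alkene carbon, so the positive charge ends up on the more-substituted carbon — a secondary carbocation. The H–Cl bond breaks heterolytically, releasing Cl⁻.
The bond formed in this step is the C–H bond.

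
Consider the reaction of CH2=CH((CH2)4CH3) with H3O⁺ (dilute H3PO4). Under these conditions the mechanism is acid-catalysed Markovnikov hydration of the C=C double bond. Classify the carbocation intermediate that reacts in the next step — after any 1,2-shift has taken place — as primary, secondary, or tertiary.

secondary

Step 1: The π electrons of the C=C bond attack a proton of H3O⁺; Markovnikov addition places the new C–H on the less-substituted alkene carbon, so the positive charge ends up on the more-substituted carbon — a secondary carbocation. H2O is released.
No single 1,2-shift to an adjacent carbon would give a more-substituted cation, so no rearrangement occurs.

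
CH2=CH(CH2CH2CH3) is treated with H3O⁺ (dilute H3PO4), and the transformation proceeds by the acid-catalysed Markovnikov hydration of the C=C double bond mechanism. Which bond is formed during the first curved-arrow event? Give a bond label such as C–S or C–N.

Step 1: The π electrons of the C=C bond attack a proton of H3O⁺; Markovnikov addition places the new C–H on the less-substituted alkene carbon, so the positive charge ends up on the more-substituted carbon — a secondary carbocation. H2O is released.
The bond formed in this step is the C–H bond.

C–H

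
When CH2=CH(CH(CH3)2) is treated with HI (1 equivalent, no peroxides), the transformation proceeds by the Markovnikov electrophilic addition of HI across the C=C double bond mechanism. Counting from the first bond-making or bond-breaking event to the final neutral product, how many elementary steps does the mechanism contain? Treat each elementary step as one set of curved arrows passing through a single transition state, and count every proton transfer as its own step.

3

Step 1: The π electrons of the C=C bond attack a proton of HI; Markovnikov addition places the new C–H on the less-substituted alkene carbon, so the positive charge ends up on the more-substituted carbon — a secondary carbocation. The H–I bond breaks heterolytically, releasing I⁻.
Step 2: A hydride (H with its bonding pair) migrates from the adjacent isopropyl carbon to the cationic centre — a 1,2-hydride shift — upgrading the secondary cation to a tertiary one.
Step 3: Nucleophilic attack by I⁻ on the carbocation completes the addition, giving R–I.
Total: 3 elementary steps.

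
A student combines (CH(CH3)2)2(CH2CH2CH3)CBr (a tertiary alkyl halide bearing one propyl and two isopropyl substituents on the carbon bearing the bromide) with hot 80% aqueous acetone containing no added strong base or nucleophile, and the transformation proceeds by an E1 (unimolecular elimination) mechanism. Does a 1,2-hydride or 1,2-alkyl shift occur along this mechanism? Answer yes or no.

no

The first-formed carbocation is tertiary.
No single 1,2-shift to an adjacent carbon would produce a more-substituted cation than the one already present, so no rearrangement occurs.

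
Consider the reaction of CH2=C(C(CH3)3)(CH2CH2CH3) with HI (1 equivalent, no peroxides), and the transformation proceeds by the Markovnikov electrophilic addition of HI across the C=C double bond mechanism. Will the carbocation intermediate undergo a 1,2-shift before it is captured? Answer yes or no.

no

The first-formed carbocation is tertiary.
No single 1,2-shift to an adjacent carbon would produce a more-substituted cation than the one already present, so no rearrangement occurs.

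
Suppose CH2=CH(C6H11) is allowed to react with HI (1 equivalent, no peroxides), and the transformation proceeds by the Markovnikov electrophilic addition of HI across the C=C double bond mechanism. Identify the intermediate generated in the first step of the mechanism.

secondary carbocation

Step 1: Protonation of the alkene by HI: the π bond acts as the nucleophile and picks up H⁺, giving the more stable (Markovnikov) secondary carbocation. The H–I bond breaks heterolytically, releasing I⁻.
After step 1 the species present is a secondary carbocation.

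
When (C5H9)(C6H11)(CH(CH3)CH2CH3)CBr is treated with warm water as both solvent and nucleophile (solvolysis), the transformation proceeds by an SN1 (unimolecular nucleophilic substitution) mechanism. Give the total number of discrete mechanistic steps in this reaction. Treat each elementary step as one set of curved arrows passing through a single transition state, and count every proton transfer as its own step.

Step 1: Ionisation: the C–Br σ-bond cleaves heterolytically; both bonding electrons depart with Br⁻, leaving a tertiary carbocation at the α-carbon.
(No 1,2-shift: no single shift to an adjacent carbon would give a more stable cation.)
Step 2: H2O donates an oxygen lone pair into the empty p orbital of the cation, giving a protonated alcohol (an oxonium ion).
Step 3: Deprotonation of the oxonium oxygen by solvent water yields the neutral alcohol.
Total: 3 elementary steps.

3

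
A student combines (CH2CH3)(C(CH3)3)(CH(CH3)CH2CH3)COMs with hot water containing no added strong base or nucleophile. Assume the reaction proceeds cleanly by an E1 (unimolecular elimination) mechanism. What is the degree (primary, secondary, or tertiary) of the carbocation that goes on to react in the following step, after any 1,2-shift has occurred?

Step 1: Rate-determining heterolysis of the C–O bond gives MsO⁻ and a tertiary carbocation.
No single 1,2-shift to an adjacent carbon would give a more-substituted cation, so no rearrangement occurs.

tertiary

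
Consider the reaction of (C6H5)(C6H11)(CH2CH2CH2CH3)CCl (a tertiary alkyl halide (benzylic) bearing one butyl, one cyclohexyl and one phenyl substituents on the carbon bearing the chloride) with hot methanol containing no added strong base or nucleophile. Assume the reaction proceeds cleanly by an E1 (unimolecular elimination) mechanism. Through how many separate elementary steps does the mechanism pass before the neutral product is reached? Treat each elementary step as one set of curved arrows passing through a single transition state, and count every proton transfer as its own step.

Step 1: Unassisted departure of Cl⁻ (taking the C–Cl bonding pair) generates a tertiary carbocation.
(No 1,2-shift: no single shift to an adjacent carbon would give a more stable cation.)
Step 2: A methanol molecule (solvent) deprotonates a β-carbon; as the C–H bond breaks, those electrons form the new alkene π bond.
Total: 2 elementary steps.

2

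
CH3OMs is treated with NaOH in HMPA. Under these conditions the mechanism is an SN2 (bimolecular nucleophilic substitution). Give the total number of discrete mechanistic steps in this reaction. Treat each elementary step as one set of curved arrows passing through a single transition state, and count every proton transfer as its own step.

1

Step 1: OH⁻ attacks the back face of the α-carbon while MsO⁻ departs with the C–O bonding pair — a single concerted displacement through a pentacoordinate transition state.
Total: 1 elementary step.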